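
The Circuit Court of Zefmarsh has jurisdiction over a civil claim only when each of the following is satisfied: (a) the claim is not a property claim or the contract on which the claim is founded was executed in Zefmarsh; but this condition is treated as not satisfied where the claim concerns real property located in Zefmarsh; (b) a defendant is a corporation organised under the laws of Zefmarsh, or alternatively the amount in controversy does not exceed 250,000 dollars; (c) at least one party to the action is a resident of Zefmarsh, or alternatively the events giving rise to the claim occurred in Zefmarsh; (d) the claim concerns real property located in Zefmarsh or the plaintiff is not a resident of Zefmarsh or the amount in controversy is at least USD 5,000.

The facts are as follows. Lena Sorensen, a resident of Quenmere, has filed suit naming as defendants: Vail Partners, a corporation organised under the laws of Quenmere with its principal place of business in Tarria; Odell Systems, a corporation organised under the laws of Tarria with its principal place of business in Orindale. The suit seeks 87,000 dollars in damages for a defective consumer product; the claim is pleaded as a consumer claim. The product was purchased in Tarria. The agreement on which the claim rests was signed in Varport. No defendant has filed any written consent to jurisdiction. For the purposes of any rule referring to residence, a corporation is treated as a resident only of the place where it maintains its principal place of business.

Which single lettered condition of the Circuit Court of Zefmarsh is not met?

The Circuit Court of Zefmarsh:
  (a) The claim is a consumer claim, not a property claim, so this disjunct is met. The exception is not triggered, since the claim does not concern real property. Condition met.
  (b) The amount in controversy is $87,000, within the 250,000 dollars ceiling, so one alternative holds. Met.
  (c) No party resides in Zefmarsh; the operative events occurred in Tarria, not Zefmarsh — none of the alternatives is met. Not met.
  (d) The plaintiff resides in Quenmere, which is not Zefmarsh, so this disjunct is met. Satisfied.
Only condition (c) fails.

(c)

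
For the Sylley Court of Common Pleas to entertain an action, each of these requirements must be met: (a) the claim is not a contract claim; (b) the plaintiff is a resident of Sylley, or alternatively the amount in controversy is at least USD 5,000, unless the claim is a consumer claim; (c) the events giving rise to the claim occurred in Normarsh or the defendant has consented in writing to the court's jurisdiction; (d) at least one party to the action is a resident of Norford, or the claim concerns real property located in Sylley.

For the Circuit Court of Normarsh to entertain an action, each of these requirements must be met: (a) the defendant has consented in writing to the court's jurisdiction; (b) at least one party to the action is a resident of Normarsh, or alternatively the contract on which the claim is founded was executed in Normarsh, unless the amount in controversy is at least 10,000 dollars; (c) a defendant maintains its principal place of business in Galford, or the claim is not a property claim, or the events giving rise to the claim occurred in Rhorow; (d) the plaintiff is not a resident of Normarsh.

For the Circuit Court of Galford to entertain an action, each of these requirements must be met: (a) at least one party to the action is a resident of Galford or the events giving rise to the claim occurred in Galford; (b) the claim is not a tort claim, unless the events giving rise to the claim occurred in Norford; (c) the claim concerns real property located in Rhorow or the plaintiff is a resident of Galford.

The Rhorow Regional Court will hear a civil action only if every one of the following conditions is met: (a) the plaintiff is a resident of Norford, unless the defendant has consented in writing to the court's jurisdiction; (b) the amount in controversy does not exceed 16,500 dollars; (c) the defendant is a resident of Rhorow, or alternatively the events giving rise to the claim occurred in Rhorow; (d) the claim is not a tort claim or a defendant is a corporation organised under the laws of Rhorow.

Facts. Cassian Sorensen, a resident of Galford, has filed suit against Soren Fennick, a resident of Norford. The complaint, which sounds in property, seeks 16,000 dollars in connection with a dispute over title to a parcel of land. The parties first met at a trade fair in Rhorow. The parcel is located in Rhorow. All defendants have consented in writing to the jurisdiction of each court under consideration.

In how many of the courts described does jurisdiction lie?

The Sylley Court of Common Pleas:
  (a) The claim is a property claim, not a contract claim. Satisfied.
  (b) The amount in controversy is 16,000 dollars, which meets the 5,000 dollars floor, so one alternative holds. Satisfied.
  (c) Every defendant has filed written consent, so this disjunct is met. Condition met.
  (d) Soren Fennick resides in Norford, so one alternative holds. Satisfied.
  → All conditions met; jurisdiction exists.
The Circuit Court of Normarsh:
  (a) Every defendant has filed written consent. Satisfied.
  (b) No party resides in Normarsh; no contract (and hence no place of execution) is alleged — every alternative fails. The proviso rescues it, though: the amount in controversy is USD 16,000, which meets the USD 10,000 floor. Met.
  (c) The operative events occurred in Rhorow — that alternative is enough. Satisfied.
  (d) The plaintiff resides in Galford, which is not Normarsh. Satisfied.
  → The court has jurisdiction.
The Circuit Court of Galford:
  (a) Cassian Sorensen resides in Galford — that alternative is enough. Met.
  (b) The claim is a property claim, not a tort claim. Condition met.
  (c) The property lies in Rhorow, so this disjunct is met. Met.
  → Every requirement is satisfied — jurisdiction.
The Rhorow Regional Court:
  (a) The plaintiff resides in Galford, not Norford. But every defendant has filed written consent, and the 'unless' clause therefore excuses the requirement. Condition met.
  (b) The amount in controversy is $16,000, within the USD 16,500 ceiling. Met.
  (c) The operative events occurred in Rhorow, so one alternative holds. Satisfied.
  (d) The claim is a property claim, not a tort claim, which satisfies one of the alternatives. Satisfied.
  → The court has jurisdiction.
Courts with jurisdiction: the Sylley Court of Common Pleas, the Circuit Court of Normarsh, the Circuit Court of Galford, the Rhorow Regional Court — 4 in total.

4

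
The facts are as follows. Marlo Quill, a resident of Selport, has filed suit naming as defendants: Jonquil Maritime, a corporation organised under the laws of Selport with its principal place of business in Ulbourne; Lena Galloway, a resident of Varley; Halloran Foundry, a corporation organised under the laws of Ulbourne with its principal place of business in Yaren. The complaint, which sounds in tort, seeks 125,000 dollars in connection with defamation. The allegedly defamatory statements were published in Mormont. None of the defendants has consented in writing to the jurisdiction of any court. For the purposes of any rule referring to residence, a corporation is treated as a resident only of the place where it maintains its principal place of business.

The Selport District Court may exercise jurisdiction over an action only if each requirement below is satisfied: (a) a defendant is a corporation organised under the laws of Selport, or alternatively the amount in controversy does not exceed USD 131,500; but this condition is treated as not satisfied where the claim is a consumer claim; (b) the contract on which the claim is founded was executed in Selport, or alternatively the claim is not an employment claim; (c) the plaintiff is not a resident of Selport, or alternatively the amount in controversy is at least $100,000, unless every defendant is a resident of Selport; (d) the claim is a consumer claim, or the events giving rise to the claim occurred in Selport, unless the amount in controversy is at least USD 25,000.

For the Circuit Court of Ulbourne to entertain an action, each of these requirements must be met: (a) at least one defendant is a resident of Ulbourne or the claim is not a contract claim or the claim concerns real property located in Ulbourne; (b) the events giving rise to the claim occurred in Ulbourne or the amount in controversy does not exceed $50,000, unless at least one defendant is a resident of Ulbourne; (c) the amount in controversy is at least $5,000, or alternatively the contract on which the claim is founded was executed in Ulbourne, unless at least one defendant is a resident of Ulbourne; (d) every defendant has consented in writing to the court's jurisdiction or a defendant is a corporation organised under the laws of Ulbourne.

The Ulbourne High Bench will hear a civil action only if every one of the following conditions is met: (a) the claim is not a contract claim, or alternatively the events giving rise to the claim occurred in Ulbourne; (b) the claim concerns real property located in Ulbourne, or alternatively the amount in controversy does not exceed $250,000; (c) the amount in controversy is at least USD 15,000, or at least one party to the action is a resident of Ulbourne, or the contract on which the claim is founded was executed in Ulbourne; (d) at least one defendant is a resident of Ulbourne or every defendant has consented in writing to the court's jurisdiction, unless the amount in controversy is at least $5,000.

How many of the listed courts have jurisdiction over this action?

The Selport District Court:
  (a) Jonquil Maritime is organised under the laws of Selport, which satisfies one of the alternatives. The exception is not triggered, since the claim is a tort claim, not a consumer claim. Condition met.
  (b) The claim is a tort claim, not an employment claim, so one alternative holds. Satisfied.
  (c) The amount in controversy is 125,000 dollars, which meets the USD 100,000 floor, which satisfies one of the alternatives. Satisfied.
  (d) The claim is a tort claim, not a consumer claim; the operative events occurred in Mormont, not Selport — none of the alternatives is met. But the amount in controversy is USD 125,000, which meets the USD 25,000 floor, and the 'unless' clause therefore excuses the requirement. Met.
  → The court has jurisdiction.
The Circuit Court of Ulbourne:
  (a) Jonquil Maritime resides in Ulbourne, so one alternative holds. Met.
  (b) The operative events occurred in Mormont, not Ulbourne; the amount in controversy is 125,000 dollars, above the 50,000 dollars ceiling — none of the alternatives is met. But Jonquil Maritime resides in Ulbourne, and the 'unless' clause therefore excuses the requirement. Condition met.
  (c) The amount in controversy is $125,000, which meets the 5,000 dollars floor, so this disjunct is met. Condition met.
  (d) Halloran Foundry is organised under the laws of Ulbourne — that alternative is enough. Condition met.
  → Jurisdiction lies.
The Ulbourne High Bench:
  (a) The claim is a tort claim, not a contract claim, so one alternative holds. Condition met.
  (b) The amount in controversy is USD 125,000, within the $250,000 ceiling, which satisfies one of the alternatives. Satisfied.
  (c) The amount in controversy is $125,000, which meets the 15,000 dollars floor, so this disjunct is met. Satisfied.
  (d) Jonquil Maritime resides in Ulbourne, so one alternative holds. Met.
  → Jurisdiction lies.
Courts with jurisdiction: the Selport District Court, the Circuit Court of Ulbourne, the Ulbourne High Bench — 3 in total.

3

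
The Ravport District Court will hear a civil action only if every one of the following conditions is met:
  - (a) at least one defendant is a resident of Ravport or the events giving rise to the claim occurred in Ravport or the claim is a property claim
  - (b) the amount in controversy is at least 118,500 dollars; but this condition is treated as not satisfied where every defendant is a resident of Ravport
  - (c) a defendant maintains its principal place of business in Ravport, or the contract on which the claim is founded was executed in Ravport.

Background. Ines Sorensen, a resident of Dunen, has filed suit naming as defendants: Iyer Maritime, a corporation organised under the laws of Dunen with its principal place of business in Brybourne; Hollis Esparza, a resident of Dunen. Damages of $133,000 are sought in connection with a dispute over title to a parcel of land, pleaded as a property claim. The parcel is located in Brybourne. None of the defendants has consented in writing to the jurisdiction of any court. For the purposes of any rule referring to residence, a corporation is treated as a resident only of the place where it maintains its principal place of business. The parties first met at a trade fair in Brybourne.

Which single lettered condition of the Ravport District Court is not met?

The Ravport District Court:
  (a) The claim is a property claim — that alternative is enough. Condition met.
  (b) The amount in controversy is $133,000, which meets the $118,500 floor. The exception is not triggered, since the defendants reside as follows — Iyer Maritime in Brybourne, Hollis Esparza in Dunen — not all in Ravport. Met.
  (c) The corporate defendant(s) have their principal place of business in Brybourne, not Ravport; no contract (and hence no place of execution) is alleged — every alternative fails. Not met.
Only condition (c) fails.

(c)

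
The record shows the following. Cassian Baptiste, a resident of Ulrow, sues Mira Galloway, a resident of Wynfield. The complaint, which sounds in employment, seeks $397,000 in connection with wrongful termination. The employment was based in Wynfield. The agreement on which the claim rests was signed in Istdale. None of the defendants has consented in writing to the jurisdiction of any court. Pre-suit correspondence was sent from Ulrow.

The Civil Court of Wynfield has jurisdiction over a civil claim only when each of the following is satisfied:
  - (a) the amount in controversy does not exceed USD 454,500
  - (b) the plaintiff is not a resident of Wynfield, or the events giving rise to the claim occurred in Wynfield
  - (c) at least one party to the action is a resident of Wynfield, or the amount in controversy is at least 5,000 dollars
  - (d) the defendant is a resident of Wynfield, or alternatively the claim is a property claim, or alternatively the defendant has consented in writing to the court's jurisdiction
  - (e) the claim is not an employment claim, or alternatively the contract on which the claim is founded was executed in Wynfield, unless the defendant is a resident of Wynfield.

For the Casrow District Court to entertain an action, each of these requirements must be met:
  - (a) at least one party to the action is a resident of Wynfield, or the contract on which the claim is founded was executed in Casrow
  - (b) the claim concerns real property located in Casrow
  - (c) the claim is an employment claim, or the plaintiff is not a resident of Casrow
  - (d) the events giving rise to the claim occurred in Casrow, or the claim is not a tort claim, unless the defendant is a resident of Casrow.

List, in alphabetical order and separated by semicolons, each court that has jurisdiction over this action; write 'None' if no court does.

The Civil Court of Wynfield:
  (a) The amount in controversy is $397,000, within the $454,500 ceiling. Condition met.
  (b) The plaintiff resides in Ulrow, which is not Wynfield, so this disjunct is met. Satisfied.
  (c) Mira Galloway resides in Wynfield, which satisfies one of the alternatives. Satisfied.
  (d) The defendant resides in Wynfield, so one alternative holds. Met.
  (e) The claim is an employment claim; the contract was executed in Istdale, not Wynfield — none of the alternatives is met. The proviso rescues it, though: the defendant resides in Wynfield. Condition met.
  → Jurisdiction lies.
The Casrow District Court:
  (a) Mira Galloway resides in Wynfield — that alternative is enough. Met.
  (b) The claim does not concern real property. Condition not met.
  (c) The claim is an employment claim, which satisfies one of the alternatives. Met.
  (d) The claim is an employment claim, not a tort claim, so one alternative holds. Met.
  → At least one condition fails; no jurisdiction.

the Civil Court of Wynfield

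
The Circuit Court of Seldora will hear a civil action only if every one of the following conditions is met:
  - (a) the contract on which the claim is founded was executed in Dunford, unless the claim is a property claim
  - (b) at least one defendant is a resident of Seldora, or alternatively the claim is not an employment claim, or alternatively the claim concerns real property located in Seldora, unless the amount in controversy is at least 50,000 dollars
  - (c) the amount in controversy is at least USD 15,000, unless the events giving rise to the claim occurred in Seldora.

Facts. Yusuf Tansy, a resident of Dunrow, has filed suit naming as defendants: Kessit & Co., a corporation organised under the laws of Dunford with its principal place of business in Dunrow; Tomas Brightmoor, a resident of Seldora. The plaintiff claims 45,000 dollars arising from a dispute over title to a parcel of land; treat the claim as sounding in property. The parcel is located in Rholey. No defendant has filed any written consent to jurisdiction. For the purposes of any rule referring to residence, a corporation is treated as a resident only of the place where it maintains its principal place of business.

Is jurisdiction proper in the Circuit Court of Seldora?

The Circuit Court of Seldora:
  (a) No contract (and hence no place of execution) is alleged. However, the claim is a property claim, so the 'unless' proviso supplies this condition. Met.
  (b) Tomas Brightmoor resides in Seldora, so this disjunct is met. Satisfied.
  (c) The amount in controversy is $45,000, which meets the $15,000 floor. Condition met.
  → Every requirement is satisfied — jurisdiction.

Yes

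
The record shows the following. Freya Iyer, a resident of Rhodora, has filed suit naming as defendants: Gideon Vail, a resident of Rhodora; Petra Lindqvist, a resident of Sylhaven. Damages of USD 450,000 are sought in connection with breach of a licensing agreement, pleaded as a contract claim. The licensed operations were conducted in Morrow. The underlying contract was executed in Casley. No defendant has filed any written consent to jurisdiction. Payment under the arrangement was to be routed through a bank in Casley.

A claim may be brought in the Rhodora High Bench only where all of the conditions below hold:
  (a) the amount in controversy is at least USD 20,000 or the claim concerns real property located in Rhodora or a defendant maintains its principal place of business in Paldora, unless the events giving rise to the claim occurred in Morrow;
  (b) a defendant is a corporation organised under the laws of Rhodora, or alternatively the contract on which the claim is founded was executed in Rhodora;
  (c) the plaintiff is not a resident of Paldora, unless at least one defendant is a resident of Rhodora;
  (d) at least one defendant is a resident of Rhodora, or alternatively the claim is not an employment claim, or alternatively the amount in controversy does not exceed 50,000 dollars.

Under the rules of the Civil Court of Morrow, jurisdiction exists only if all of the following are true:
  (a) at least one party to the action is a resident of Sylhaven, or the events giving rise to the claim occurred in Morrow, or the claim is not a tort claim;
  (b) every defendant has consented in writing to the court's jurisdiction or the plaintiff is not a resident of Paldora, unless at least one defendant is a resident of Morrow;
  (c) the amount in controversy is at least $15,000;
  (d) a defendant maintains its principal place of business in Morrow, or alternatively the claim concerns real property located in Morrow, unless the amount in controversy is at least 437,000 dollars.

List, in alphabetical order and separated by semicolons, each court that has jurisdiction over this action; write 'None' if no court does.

The Rhodora High Bench:
  (a) The amount in controversy is USD 450,000, which meets the 20,000 dollars floor, which satisfies one of the alternatives. Satisfied.
  (b) No defendant is a corporation; the contract was executed in Casley, not Rhodora — no alternative holds. Condition not met.
  (c) The plaintiff resides in Rhodora, which is not Paldora. Condition met.
  (d) Gideon Vail resides in Rhodora, which satisfies one of the alternatives. Condition met.
  → The court lacks jurisdiction.
The Civil Court of Morrow:
  (a) Petra Lindqvist resides in Sylhaven, so this disjunct is met. Condition met.
  (b) The plaintiff resides in Rhodora, which is not Paldora — that alternative is enough. Satisfied.
  (c) The amount in controversy is USD 450,000, which meets the 15,000 dollars floor. Met.
  (d) No defendant is a corporation; the claim does not concern real property — every alternative fails. However, the amount in controversy is USD 450,000, which meets the $437,000 floor, so the 'unless' proviso supplies this condition. Met.
  → All conditions met; jurisdiction exists.

the Civil Court of Morrow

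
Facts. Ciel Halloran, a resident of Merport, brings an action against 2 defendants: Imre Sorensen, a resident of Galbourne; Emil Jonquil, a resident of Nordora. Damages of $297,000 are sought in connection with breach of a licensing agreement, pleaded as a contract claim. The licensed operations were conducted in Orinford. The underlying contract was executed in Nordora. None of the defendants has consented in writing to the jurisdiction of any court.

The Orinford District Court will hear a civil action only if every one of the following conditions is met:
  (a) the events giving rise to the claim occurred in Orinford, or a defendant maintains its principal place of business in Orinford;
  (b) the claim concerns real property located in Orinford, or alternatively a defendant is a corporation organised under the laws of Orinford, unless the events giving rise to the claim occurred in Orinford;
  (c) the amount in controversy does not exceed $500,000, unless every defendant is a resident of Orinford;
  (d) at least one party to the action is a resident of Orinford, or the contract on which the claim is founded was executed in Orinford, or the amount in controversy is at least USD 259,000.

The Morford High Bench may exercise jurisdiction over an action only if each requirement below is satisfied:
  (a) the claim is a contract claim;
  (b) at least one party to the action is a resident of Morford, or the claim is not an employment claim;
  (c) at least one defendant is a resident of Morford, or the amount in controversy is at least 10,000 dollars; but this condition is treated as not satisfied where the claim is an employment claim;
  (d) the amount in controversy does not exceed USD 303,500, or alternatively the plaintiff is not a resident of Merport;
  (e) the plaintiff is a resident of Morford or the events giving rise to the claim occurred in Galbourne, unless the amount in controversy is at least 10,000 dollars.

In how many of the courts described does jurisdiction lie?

The Orinford District Court:
  (a) The operative events occurred in Orinford, so this disjunct is met. Satisfied.
  (b) The claim does not concern real property; no defendant is a corporation — no alternative holds. The proviso rescues it, though: the operative events occurred in Orinford. Met.
  (c) The amount in controversy is 297,000 dollars, within the 500,000 dollars ceiling. Met.
  (d) The amount in controversy is $297,000, which meets the 259,000 dollars floor, so this disjunct is met. Met.
  → Jurisdiction lies.
The Morford High Bench:
  (a) The claim is a contract claim. Met.
  (b) The claim is a contract claim, not an employment claim, so this disjunct is met. Satisfied.
  (c) The amount in controversy is $297,000, which meets the 10,000 dollars floor, so one alternative holds. The exception is not triggered, since the claim is a contract claim, not an employment claim. Satisfied.
  (d) The amount in controversy is USD 297,000, within the USD 303,500 ceiling, so one alternative holds. Condition met.
  (e) The plaintiff resides in Merport, not Morford; the operative events occurred in Orinford, not Galbourne — every alternative fails. However, the amount in controversy is $297,000, which meets the USD 10,000 floor, so the 'unless' proviso supplies this condition. Condition met.
  → All conditions met; jurisdiction exists.
Courts with jurisdiction: the Orinford District Court, the Morford High Bench — 2 in total.

2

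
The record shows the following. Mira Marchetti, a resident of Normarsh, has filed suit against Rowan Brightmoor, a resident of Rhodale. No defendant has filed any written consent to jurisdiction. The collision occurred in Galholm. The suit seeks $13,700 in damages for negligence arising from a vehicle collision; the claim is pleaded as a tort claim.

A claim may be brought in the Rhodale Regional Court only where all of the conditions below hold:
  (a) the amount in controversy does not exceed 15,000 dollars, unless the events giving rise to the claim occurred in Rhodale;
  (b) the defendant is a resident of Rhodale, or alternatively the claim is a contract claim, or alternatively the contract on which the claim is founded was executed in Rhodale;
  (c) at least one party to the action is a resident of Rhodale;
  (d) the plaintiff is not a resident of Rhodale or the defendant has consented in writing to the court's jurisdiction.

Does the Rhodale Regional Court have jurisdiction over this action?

Yes

The Rhodale Regional Court:
  (a) The amount in controversy is $13,700, within the 15,000 dollars ceiling. Met.
  (b) The defendant resides in Rhodale, which satisfies one of the alternatives. Met.
  (c) Rowan Brightmoor resides in Rhodale. Met.
  (d) The plaintiff resides in Normarsh, which is not Rhodale, which satisfies one of the alternatives. Met.
  → The court has jurisdiction.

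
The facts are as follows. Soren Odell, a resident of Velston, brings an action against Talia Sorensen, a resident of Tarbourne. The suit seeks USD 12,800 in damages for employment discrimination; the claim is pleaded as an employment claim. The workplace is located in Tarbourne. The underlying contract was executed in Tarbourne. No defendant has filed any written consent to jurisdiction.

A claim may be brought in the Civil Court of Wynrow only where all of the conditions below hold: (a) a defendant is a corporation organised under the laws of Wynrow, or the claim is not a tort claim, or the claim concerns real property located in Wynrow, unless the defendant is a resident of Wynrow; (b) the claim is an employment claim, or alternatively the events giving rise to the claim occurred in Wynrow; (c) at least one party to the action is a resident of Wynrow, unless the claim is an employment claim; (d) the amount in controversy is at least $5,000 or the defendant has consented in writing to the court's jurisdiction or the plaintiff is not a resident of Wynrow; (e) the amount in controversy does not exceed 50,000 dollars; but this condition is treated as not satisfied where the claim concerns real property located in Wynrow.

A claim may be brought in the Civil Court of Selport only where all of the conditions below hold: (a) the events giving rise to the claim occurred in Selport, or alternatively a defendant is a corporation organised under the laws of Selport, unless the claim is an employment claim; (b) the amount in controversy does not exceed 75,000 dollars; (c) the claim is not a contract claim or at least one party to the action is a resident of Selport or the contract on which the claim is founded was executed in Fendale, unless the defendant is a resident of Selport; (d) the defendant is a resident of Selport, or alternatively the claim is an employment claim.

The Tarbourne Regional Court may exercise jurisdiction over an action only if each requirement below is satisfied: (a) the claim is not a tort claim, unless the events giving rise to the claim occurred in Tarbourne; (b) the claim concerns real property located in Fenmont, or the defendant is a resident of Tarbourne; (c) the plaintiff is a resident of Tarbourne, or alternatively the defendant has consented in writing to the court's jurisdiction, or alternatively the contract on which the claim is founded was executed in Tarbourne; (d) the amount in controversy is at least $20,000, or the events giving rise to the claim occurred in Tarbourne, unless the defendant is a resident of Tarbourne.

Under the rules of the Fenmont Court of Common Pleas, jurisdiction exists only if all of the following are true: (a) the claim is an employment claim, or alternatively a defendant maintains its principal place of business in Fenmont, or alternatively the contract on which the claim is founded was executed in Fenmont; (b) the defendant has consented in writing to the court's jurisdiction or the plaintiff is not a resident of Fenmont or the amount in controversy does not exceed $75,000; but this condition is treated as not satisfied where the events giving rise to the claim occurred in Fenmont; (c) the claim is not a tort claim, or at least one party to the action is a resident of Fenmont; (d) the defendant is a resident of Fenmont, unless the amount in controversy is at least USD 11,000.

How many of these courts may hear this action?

The Civil Court of Wynrow:
  (a) The claim is an employment claim, not a tort claim — that alternative is enough. Met.
  (b) The claim is an employment claim, so this disjunct is met. Condition met.
  (c) No party resides in Wynrow. However, the claim is an employment claim, so the 'unless' proviso supplies this condition. Condition met.
  (d) The amount in controversy is USD 12,800, which meets the 5,000 dollars floor, so one alternative holds. Met.
  (e) The amount in controversy is 12,800 dollars, within the USD 50,000 ceiling. The exception is not triggered, since the claim does not concern real property. Condition met.
  → The court has jurisdiction.
The Civil Court of Selport:
  (a) The operative events occurred in Tarbourne, not Selport; no defendant is a corporation — no alternative holds. But the claim is an employment claim, and the 'unless' clause therefore excuses the requirement. Condition met.
  (b) The amount in controversy is $12,800, within the 75,000 dollars ceiling. Met.
  (c) The claim is an employment claim, not a contract claim, so one alternative holds. Satisfied.
  (d) The claim is an employment claim, so this disjunct is met. Condition met.
  → Jurisdiction lies.
The Tarbourne Regional Court:
  (a) The claim is an employment claim, not a tort claim. Condition met.
  (b) The defendant resides in Tarbourne — that alternative is enough. Condition met.
  (c) The contract was executed in Tarbourne, so one alternative holds. Satisfied.
  (d) The operative events occurred in Tarbourne — that alternative is enough. Satisfied.
  → The court has jurisdiction.
The Fenmont Court of Common Pleas:
  (a) The claim is an employment claim, so one alternative holds. Met.
  (b) The plaintiff resides in Velston, which is not Fenmont — that alternative is enough. And the carve-out is inapplicable — the operative events occurred in Tarbourne, not Fenmont. Met.
  (c) The claim is an employment claim, not a tort claim, so this disjunct is met. Met.
  (d) The defendant resides in Tarbourne, not Fenmont. However, the amount in controversy is USD 12,800, which meets the $11,000 floor, so the 'unless' proviso supplies this condition. Met.
  → All conditions met; jurisdiction exists.
Courts with jurisdiction: the Civil Court of Wynrow, the Civil Court of Selport, the Tarbourne Regional Court, the Fenmont Court of Common Pleas — 4 in total.

4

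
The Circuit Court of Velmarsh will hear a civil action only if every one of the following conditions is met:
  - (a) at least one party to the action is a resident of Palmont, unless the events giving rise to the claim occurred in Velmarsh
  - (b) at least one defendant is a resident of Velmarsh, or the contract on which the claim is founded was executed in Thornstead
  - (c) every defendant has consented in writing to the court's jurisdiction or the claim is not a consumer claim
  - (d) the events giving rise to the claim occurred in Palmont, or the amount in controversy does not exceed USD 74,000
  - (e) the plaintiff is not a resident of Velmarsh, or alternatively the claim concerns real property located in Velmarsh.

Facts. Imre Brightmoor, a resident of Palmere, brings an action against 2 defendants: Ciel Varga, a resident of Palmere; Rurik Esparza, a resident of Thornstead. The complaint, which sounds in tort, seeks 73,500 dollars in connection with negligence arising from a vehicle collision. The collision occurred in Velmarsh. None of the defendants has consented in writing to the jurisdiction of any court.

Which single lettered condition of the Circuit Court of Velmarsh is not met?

(b)

The Circuit Court of Velmarsh:
  (a) No party resides in Palmont. But the operative events occurred in Velmarsh, and the 'unless' clause therefore excuses the requirement. Met.
  (b) No defendant resides in Velmarsh (they reside in Palmere, Thornstead); no contract (and hence no place of execution) is alleged — every alternative fails. Not met.
  (c) The claim is a tort claim, not a consumer claim, so one alternative holds. Condition met.
  (d) The amount in controversy is 73,500 dollars, within the $74,000 ceiling — that alternative is enough. Satisfied.
  (e) The plaintiff resides in Palmere, which is not Velmarsh, so this disjunct is met. Condition met.
Only condition (b) fails.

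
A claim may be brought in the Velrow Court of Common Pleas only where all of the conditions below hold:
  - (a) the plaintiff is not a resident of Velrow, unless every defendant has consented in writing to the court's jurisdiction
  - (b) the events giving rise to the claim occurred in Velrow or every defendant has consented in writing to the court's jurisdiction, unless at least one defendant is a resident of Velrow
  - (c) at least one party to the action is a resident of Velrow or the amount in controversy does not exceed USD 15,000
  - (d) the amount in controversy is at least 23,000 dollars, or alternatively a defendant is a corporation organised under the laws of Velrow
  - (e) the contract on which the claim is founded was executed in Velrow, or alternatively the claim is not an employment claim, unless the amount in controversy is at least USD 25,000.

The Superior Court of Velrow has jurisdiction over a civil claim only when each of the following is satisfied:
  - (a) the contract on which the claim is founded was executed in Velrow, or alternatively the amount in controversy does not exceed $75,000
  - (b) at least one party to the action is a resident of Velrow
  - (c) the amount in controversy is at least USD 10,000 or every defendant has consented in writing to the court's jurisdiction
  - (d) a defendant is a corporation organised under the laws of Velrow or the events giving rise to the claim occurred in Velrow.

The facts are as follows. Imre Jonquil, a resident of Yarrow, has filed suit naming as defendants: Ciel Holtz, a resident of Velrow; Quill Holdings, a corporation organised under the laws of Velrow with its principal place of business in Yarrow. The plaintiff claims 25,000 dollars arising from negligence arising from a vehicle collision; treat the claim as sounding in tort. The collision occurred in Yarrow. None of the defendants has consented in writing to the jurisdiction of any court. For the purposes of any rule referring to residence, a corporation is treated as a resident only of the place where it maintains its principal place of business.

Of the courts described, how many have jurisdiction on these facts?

2

The Velrow Court of Common Pleas:
  (a) The plaintiff resides in Yarrow, which is not Velrow. Satisfied.
  (b) The operative events occurred in Yarrow, not Velrow; no such written consent has been filed — every alternative fails. But Ciel Holtz resides in Velrow, and the 'unless' clause therefore excuses the requirement. Met.
  (c) Ciel Holtz resides in Velrow, so this disjunct is met. Condition met.
  (d) The amount in controversy is USD 25,000, which meets the $23,000 floor, so this disjunct is met. Met.
  (e) The claim is a tort claim, not an employment claim — that alternative is enough. Satisfied.
  → The court has jurisdiction.
The Superior Court of Velrow:
  (a) The amount in controversy is $25,000, within the USD 75,000 ceiling, so this disjunct is met. Condition met.
  (b) Ciel Holtz resides in Velrow. Met.
  (c) The amount in controversy is 25,000 dollars, which meets the $10,000 floor, so this disjunct is met. Satisfied.
  (d) Quill Holdings is organised under the laws of Velrow — that alternative is enough. Satisfied.
  → Jurisdiction lies.
Courts with jurisdiction: the Velrow Court of Common Pleas, the Superior Court of Velrow — 2 in total.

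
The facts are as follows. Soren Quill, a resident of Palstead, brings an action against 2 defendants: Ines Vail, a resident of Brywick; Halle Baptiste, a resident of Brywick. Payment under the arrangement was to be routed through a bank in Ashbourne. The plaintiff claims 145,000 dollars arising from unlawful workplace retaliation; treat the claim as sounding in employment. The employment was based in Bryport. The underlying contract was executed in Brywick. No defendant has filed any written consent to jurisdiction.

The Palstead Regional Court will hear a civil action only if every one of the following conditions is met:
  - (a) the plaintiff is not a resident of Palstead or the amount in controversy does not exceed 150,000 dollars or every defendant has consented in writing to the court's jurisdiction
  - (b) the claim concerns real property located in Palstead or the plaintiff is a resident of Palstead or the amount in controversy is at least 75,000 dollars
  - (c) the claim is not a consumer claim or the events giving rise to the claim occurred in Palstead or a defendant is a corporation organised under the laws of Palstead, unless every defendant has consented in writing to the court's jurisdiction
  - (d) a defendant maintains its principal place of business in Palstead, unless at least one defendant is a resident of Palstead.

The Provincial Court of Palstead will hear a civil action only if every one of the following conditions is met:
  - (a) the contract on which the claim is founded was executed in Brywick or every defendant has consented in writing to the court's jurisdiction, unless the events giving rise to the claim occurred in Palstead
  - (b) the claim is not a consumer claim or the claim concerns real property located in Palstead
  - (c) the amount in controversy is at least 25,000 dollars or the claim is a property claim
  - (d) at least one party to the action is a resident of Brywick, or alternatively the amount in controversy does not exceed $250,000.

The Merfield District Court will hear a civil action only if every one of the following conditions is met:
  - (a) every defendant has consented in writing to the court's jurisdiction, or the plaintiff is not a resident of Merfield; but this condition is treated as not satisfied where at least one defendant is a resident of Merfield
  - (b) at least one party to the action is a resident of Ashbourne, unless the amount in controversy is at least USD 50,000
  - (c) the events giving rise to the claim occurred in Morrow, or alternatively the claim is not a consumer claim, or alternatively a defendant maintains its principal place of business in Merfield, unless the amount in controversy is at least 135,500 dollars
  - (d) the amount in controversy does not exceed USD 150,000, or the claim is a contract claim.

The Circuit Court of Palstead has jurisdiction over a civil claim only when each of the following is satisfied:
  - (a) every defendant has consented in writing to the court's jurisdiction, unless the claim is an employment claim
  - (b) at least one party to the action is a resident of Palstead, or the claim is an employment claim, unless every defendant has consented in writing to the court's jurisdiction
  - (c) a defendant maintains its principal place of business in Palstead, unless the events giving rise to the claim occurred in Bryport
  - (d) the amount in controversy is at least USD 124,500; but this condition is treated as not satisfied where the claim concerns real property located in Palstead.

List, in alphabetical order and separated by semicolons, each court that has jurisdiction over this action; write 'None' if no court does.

The Palstead Regional Court:
  (a) The amount in controversy is USD 145,000, within the USD 150,000 ceiling, so one alternative holds. Condition met.
  (b) The plaintiff resides in Palstead, so one alternative holds. Condition met.
  (c) The claim is an employment claim, not a consumer claim, which satisfies one of the alternatives. Condition met.
  (d) No defendant is a corporation. Nor does the 'unless' clause help: no defendant resides in Palstead (they reside in Brywick, Brywick). Not satisfied.
  → At least one condition fails; no jurisdiction.
The Provincial Court of Palstead:
  (a) The contract was executed in Brywick — that alternative is enough. Condition met.
  (b) The claim is an employment claim, not a consumer claim, so this disjunct is met. Satisfied.
  (c) The amount in controversy is $145,000, which meets the 25,000 dollars floor — that alternative is enough. Condition met.
  (d) Ines Vail resides in Brywick, which satisfies one of the alternatives. Satisfied.
  → All conditions met; jurisdiction exists.
The Merfield District Court:
  (a) The plaintiff resides in Palstead, which is not Merfield — that alternative is enough. And the carve-out is inapplicable — no defendant resides in Merfield (they reside in Brywick, Brywick). Condition met.
  (b) No party resides in Ashbourne. However, the amount in controversy is USD 145,000, which meets the USD 50,000 floor, so the 'unless' proviso supplies this condition. Condition met.
  (c) The claim is an employment claim, not a consumer claim — that alternative is enough. Satisfied.
  (d) The amount in controversy is USD 145,000, within the $150,000 ceiling, so this disjunct is met. Met.
  → Jurisdiction lies.
The Circuit Court of Palstead:
  (a) No such written consent has been filed. However, the claim is an employment claim, so the 'unless' proviso supplies this condition. Condition met.
  (b) Soren Quill resides in Palstead, which satisfies one of the alternatives. Condition met.
  (c) No defendant is a corporation. However, the operative events occurred in Bryport, so the 'unless' proviso supplies this condition. Met.
  (d) The amount in controversy is $145,000, which meets the USD 124,500 floor. And the carve-out is inapplicable — the claim does not concern real property. Met.
  → Jurisdiction lies.

the Circuit Court of Palstead; the Merfield District Court; the Provincial Court of Palstead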